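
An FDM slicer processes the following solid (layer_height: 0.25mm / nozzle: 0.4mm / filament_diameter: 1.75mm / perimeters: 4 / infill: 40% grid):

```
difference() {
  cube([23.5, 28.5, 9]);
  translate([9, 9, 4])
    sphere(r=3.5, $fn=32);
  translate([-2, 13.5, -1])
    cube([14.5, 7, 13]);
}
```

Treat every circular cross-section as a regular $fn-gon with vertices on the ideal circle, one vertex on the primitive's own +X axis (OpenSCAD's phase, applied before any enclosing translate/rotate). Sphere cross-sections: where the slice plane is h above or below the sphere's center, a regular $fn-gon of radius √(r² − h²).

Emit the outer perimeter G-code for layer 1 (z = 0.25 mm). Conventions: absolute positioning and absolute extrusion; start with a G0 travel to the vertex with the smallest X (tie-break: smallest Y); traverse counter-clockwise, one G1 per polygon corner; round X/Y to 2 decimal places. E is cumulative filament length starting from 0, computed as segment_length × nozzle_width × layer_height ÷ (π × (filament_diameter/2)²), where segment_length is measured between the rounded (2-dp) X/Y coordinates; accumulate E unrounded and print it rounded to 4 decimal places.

At z = 0.25 mm: the 23.5×28.5 cube contributes its full rectangle; the sphere at (9, 9) is not intersected at this z (|z−center|=3.750 > r=3.5); the cube at (-2, 13.5) is present — its section is the full 14.5×7 rectangle; Taking the first minus the rest: starting from the 23.5×28.5 cube, the 14.5×7 cube at (-2, 13.5) partially overlaps it — only the 87.50 mm² overlap (of its 101.50 mm²) is removed, clipping the outline — 1 connected region. The outline is a single polygon with 8 vertices. Extrusion per mm of travel: 0.4 × 0.25 / (π × 0.875²) = 0.041575. Accumulating E over each segment gives final E = 5.3632.

G0 X0.00 Y0.00 Z0.25
G1 X23.50 Y0.00 E0.9770
G1 X23.50 Y28.50 E2.1619
G1 X0.00 Y28.50 E3.1389
G1 X0.00 Y20.50 E3.4715
G1 X12.50 Y20.50 E3.9912
G1 X12.50 Y13.50 E4.2822
G1 X0.00 Y13.50 E4.8019
G1 X0.00 Y0.00 E5.3632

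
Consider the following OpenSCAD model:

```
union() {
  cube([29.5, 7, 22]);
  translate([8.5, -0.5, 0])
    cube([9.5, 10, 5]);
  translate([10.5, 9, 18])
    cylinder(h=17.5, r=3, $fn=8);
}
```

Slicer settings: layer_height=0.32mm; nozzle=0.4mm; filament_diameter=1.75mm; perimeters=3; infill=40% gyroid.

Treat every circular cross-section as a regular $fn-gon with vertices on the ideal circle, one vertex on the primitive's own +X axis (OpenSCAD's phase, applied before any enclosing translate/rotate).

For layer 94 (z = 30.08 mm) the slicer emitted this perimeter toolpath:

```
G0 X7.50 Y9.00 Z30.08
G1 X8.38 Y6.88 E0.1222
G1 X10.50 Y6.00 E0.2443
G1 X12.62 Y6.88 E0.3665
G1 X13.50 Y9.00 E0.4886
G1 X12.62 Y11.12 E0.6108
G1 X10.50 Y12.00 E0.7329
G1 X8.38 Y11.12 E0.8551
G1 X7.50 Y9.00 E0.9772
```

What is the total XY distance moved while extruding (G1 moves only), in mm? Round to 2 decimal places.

18.36 mm

Sum the Euclidean lengths of each G1 segment: total = 18.36 mm.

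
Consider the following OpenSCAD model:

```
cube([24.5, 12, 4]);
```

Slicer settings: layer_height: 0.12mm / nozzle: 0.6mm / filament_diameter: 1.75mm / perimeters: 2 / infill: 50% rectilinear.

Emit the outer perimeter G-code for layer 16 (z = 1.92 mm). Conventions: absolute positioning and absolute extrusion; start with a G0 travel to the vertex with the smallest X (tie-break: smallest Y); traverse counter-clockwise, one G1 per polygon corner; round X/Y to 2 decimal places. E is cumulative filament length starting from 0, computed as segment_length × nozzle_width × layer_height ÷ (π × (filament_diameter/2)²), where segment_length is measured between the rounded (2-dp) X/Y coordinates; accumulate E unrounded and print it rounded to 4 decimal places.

G0 X0.00 Y0.00 Z1.92
G1 X24.50 Y0.00 E0.7334
G1 X24.50 Y12.00 E1.0926
G1 X0.00 Y12.00 E1.8260
G1 X0.00 Y0.00 E2.1852

At z = 1.92 mm: the cube is present — its section is the full 24.5×12 rectangle. The outline is a single polygon with 4 vertices. Extrusion per mm of travel: 0.6 × 0.12 / (π × 0.875²) = 0.029934. Accumulating E over each segment gives final E = 2.1852.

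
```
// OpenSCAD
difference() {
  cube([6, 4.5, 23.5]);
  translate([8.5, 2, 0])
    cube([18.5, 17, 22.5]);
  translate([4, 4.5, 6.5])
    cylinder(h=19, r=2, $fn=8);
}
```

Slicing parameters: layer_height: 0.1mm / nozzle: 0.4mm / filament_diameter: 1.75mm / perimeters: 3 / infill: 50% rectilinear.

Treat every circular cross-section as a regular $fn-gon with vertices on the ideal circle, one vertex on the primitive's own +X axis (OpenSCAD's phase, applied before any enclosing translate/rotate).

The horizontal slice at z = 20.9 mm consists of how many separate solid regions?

1

At z = 20.9 mm: the 6×4.5 cube contributes its full rectangle; the cube at (8.5, 2) is present — its section is the full 18.5×17 rectangle; the cylinder at (4, 4.5): section is a regular 8-gon, circumradius r=2; After the difference (first − rest): starting from the 6×4.5 cube, the 18.5×17 cube at (8.5, 2) misses the remaining region (no effect); the r=2 cylinder at (4, 4.5) partially overlaps it — only the 5.66 mm² overlap (of its 11.31 mm²) is removed, clipping the outline — 1 connected region. The result has 1 disconnected region.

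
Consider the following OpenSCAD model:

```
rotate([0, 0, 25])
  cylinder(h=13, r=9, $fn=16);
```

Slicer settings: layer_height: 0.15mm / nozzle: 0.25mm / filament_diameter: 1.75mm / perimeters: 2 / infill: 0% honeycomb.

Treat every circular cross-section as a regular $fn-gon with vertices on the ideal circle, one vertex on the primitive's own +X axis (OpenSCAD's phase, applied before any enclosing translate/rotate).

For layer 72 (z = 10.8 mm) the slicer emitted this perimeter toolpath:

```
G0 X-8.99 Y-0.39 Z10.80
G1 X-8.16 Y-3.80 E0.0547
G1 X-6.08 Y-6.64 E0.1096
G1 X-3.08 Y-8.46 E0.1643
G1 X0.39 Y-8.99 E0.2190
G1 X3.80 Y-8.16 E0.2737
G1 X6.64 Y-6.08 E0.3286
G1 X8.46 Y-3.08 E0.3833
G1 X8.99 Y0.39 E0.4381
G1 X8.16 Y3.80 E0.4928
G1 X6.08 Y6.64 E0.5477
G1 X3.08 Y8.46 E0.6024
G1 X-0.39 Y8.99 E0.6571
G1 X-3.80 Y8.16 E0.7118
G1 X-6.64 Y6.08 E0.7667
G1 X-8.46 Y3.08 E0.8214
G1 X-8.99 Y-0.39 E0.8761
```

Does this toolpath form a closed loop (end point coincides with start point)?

Start point (G0): (-8.99, -0.39). End point (last G1): the path returns to the start — closed.

yes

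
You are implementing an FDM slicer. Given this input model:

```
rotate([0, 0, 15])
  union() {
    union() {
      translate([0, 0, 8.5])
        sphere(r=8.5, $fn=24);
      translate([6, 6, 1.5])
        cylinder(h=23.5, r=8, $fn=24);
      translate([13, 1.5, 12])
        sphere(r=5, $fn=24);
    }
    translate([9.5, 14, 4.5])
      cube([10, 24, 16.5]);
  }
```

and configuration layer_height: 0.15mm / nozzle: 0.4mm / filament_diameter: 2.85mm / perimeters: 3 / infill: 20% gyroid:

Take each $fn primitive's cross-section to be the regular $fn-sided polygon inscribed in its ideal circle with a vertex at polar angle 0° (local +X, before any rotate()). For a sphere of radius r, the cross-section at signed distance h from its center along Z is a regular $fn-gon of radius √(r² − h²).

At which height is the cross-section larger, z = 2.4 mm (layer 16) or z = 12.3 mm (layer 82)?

Layer 16 (z = 2.4): the r=8.5 sphere contributes a regular 24-gon of circumradius √(8.5²−6.1²) = 5.919 (area = (24/2)·5.919²·sin(360°/24) = 108.83 mm²); the cylinder at (6, 6): section is a regular 24-gon, circumradius r=8 (area = (24/2)·8.000²·sin(360°/24) = 198.77 mm²); the sphere at (13, 1.5) is not intersected at this z (|z−center|=9.600 > r=5); Merging all regions: the regions partially overlap — summed areas 307.60 mm² minus the doubly-counted overlap 40.02 mm² gives 267.58 mm² — area = 267.58 mm²; the cube at (9.5, 14) does not reach this height (z outside [4.5, 21]); Merging all regions: only that combined region is present, so the union is just that shape — area = 267.58 mm²; (whole slice rotated 15° about Z — lengths, areas and connectivity unchanged). So its area = 267.58 mm². Layer 82 (z = 12.3): the r=8.5 sphere contributes a regular 24-gon of circumradius √(8.5²−3.8²) = 7.603 (area = (24/2)·7.603²·sin(360°/24) = 179.55 mm²); the cylinder at (6, 6): section is a regular 24-gon, circumradius r=8 (area = (24/2)·8.000²·sin(360°/24) = 198.77 mm²); the r=5 sphere at (13, 1.5) contributes a regular 24-gon of circumradius √(5²−0.3²) = 4.991 (area = (24/2)·4.991²·sin(360°/24) = 77.37 mm²); Taking the union: the regions partially overlap — summed areas 455.69 mm² minus the doubly-counted overlap 94.32 mm² gives 361.37 mm² — area = 361.37 mm²; the cube at (9.5, 14) is present — its section is the full 10×24 rectangle (area 240.00 mm²); Combining (union): the 2 present regions are separate (no shared area or edge), so areas and boundary lengths simply add and each stays a separate island — area = 601.37 mm²; (whole slice rotated 15° about Z — lengths, areas and connectivity unchanged). So its area = 601.37 mm². Layer 82 is larger (601.37 vs 267.58 mm²).

layer 82 (z = 12.3 mm)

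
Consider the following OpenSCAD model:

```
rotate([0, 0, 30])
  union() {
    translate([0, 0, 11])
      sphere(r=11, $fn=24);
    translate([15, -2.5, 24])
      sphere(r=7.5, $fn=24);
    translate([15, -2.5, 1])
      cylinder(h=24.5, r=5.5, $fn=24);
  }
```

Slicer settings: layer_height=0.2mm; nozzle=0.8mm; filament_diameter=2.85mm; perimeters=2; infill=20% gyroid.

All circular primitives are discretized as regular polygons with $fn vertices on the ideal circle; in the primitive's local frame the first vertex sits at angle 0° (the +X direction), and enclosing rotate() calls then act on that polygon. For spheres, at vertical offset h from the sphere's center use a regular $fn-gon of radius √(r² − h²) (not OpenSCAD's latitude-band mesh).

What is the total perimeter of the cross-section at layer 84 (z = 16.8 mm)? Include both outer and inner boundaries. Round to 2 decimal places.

93.02 mm

At z = 16.8 mm: the r=11 sphere contributes a regular 24-gon of circumradius √(11²−5.8²) = 9.347 (perimeter = 2·24·9.347·sin(180°/24) = 58.56 mm); the sphere at (15, -2.5): section is a regular 24-gon, circumradius = √(r²−h²) = √(7.5²−7.2²) = 2.100 (perimeter = 2·24·2.100·sin(180°/24) = 13.16 mm); the r=5.5 cylinder at (15, -2.5) contributes a regular 24-gon of circumradius 5.5 (perimeter = 2·24·5.500·sin(180°/24) = 34.46 mm); Merging all regions: the regions partially overlap (shared area 13.70 mm²), so the edge portions inside another operand are dropped and the merged outline is re-measured after clipping — boundary = 93.02 mm; (rotated 30° about Z; rotation is an isometry so areas/perimeters/island counts are preserved). Overall, the cross-section has 2 separate islands. Total boundary length (outer) = 93.02 mm.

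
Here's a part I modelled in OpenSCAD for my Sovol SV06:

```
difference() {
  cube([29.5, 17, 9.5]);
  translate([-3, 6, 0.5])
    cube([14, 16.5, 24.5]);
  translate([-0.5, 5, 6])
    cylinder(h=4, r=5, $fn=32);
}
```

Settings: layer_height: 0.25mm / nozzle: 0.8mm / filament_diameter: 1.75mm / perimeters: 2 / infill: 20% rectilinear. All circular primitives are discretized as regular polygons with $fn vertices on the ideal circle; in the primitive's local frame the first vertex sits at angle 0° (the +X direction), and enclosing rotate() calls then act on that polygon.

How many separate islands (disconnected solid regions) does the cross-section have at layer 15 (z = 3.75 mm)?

At z = 3.75 mm: the cube is present — its section is the full 29.5×17 rectangle; the cube at (-3, 6) (footprint 14×16.5) is included at this height; the cylinder at (-0.5, 5) does not reach this height (z outside [6, 10]); Subtracting the remaining from the first: starting from the 29.5×17 cube, the 14×16.5 cube at (-3, 6) partially overlaps it — only the 121.00 mm² overlap (of its 231.00 mm²) is removed, clipping the outline — 1 connected region. Overall, the cross-section is a single solid region. Island count = 1.

1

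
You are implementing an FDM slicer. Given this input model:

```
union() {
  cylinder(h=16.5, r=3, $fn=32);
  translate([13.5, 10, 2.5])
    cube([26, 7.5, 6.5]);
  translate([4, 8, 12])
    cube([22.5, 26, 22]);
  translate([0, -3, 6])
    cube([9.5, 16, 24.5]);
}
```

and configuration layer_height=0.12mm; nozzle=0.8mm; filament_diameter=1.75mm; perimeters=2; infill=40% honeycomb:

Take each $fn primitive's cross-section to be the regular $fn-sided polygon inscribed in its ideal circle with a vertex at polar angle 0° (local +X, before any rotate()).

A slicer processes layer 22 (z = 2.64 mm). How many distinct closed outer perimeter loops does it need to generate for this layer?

At z = 2.64 mm: the cylinder: section is a regular 32-gon, circumradius r=3; the cube at (13.5, 10) (footprint 26×7.5) is included at this height; the cube at (4, 8) is absent (z outside [12, 34]); the cube at (0, -3) does not reach this height (z outside [6, 30.5]); Taking the union: the 2 present regions are separate (no shared area or edge), so areas and boundary lengths simply add and each stays a separate island — 2 connected regions. The result has 2 disconnected regions.

2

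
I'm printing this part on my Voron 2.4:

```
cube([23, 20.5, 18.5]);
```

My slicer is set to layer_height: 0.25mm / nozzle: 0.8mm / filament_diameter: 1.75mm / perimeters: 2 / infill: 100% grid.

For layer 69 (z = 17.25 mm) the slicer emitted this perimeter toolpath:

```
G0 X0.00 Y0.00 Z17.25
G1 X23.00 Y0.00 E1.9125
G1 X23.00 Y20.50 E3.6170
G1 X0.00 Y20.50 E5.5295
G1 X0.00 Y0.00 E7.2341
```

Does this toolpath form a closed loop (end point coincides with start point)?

Start point (G0): (0.00, 0.00). End point (last G1): the path returns to the start — closed.

yes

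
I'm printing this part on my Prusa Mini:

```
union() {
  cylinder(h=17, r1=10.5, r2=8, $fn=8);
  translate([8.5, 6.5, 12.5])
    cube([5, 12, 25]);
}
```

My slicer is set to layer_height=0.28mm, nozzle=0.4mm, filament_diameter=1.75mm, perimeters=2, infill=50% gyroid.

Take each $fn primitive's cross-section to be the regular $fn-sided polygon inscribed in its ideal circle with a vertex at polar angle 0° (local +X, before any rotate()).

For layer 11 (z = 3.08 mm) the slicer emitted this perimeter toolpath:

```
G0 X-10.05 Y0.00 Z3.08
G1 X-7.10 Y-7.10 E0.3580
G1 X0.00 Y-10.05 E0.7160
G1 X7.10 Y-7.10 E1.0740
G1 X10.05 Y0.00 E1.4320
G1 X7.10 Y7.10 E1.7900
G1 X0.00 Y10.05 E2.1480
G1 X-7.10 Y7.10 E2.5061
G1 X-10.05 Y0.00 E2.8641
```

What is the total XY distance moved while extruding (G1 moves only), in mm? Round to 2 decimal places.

Sum the Euclidean lengths of each G1 segment: total = 61.51 mm.

61.51 mm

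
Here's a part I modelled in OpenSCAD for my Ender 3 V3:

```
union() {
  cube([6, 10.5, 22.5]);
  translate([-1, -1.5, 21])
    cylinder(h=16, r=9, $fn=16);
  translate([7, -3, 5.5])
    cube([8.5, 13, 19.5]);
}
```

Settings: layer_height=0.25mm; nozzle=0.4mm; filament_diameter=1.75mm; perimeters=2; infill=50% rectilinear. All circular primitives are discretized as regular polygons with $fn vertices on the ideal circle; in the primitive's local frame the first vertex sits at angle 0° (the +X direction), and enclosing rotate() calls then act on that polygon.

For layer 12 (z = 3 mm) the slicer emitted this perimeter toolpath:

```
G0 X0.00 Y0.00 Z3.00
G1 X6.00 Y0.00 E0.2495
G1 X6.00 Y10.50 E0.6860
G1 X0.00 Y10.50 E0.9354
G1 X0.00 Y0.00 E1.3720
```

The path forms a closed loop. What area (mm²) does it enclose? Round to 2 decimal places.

Apply the shoelace formula to the sequence of (X, Y) vertices; enclosed area = 63.00 mm².

63.00 mm²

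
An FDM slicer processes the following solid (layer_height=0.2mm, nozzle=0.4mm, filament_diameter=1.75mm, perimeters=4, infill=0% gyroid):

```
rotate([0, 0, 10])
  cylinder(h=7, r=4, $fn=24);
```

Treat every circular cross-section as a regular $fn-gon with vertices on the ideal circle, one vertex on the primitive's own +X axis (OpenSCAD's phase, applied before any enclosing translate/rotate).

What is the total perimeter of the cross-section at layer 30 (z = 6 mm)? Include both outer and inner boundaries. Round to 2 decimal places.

At z = 6 mm: the r=4 cylinder gives a regular 24-gon of circumradius 4 (constant along its height) (perimeter = 2·24·4.000·sin(180°/24) = 25.06 mm); (rotated 10° about Z; rotation is an isometry so areas/perimeters/island counts are preserved). Overall, the cross-section is a single solid region. Total boundary length (outer) = 25.06 mm.

25.06 mm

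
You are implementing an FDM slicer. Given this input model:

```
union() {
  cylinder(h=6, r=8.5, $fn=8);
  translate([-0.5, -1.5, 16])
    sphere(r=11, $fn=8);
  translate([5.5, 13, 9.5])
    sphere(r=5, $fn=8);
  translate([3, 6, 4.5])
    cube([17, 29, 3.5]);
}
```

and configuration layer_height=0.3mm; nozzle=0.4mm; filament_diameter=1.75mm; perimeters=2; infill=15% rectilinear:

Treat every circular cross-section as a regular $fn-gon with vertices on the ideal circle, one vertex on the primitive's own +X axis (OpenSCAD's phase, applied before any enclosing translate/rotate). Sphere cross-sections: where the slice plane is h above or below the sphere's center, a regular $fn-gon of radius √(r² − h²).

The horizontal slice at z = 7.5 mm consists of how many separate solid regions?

At z = 7.5 mm: the cylinder is not intersected at this z (z outside [0, 6]); the r=11 sphere at (-0.5, -1.5) slices to a regular 8-gon of circumradius 6.982 (√(r²−h²) with h=8.5 from center); the r=5 sphere at (5.5, 13) contributes a regular 8-gon of circumradius √(5²−2²) = 4.583; the cube at (3, 6) is present — its section is the full 17×29 rectangle; Taking the union: the regions partially overlap (shared area 50.02 mm²), so overlapping operands fuse into one piece — 2 connected regions. The result has 2 disconnected regions.

2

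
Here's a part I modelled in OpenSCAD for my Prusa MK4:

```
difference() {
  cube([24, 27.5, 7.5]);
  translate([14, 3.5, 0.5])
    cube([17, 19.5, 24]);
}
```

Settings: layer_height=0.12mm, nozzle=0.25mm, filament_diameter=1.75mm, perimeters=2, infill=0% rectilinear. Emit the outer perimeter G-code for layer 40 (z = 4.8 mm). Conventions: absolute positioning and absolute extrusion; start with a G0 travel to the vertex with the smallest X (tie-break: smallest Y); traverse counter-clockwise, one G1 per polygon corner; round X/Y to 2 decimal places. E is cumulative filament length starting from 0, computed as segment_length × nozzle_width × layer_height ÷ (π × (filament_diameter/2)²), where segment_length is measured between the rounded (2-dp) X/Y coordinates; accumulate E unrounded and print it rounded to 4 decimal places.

At z = 4.8 mm: the cube is present — its section is the full 24×27.5 rectangle; the cube at (14, 3.5) is present — its section is the full 17×19.5 rectangle; Taking the first minus the rest: starting from the 24×27.5 cube, the 17×19.5 cube at (14, 3.5) partially overlaps it — only the 195.00 mm² overlap (of its 331.50 mm²) is removed, clipping the outline — 1 connected region. The outline is a single polygon with 8 vertices. Extrusion per mm of travel: 0.25 × 0.12 / (π × 0.875²) = 0.012473. Accumulating E over each segment gives final E = 1.5341.

G0 X0.00 Y0.00 Z4.80
G1 X24.00 Y0.00 E0.2993
G1 X24.00 Y3.50 E0.3430
G1 X14.00 Y3.50 E0.4677
G1 X14.00 Y23.00 E0.7109
G1 X24.00 Y23.00 E0.8357
G1 X24.00 Y27.50 E0.8918
G1 X0.00 Y27.50 E1.1911
G1 X0.00 Y0.00 E1.5341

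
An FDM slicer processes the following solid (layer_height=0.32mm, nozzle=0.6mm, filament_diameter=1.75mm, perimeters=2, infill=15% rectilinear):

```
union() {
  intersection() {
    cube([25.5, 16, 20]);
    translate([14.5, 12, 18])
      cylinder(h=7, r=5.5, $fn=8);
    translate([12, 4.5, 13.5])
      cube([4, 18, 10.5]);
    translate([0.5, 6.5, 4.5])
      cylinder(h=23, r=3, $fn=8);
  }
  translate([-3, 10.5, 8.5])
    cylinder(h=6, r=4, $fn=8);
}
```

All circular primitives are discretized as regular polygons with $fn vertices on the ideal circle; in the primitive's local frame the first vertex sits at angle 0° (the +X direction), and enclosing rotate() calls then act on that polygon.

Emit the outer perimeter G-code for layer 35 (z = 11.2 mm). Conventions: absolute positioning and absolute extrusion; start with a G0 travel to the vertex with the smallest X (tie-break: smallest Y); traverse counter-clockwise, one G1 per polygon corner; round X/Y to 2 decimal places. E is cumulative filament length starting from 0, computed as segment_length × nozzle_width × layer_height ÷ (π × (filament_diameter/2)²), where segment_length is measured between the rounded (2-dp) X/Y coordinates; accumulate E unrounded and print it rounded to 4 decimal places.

At z = 11.2 mm: the 25.5×16 cube contributes its full rectangle; the cylinder at (14.5, 12) is not intersected at this z (z outside [18, 25]); the cube at (12, 4.5) is absent (z outside [13.5, 24]); the cylinder at (0.5, 6.5): section is a regular 8-gon, circumradius r=3; Taking the intersection: at least one operand is absent at this height, so nothing remains; the r=4 cylinder at (-3, 10.5) contributes a regular 8-gon of circumradius 4; Merging all regions: only the r=4 cylinder at (-3, 10.5) is present, so the union is just that shape — 1 connected region. The outline is a single polygon with 8 vertices. Extrusion per mm of travel: 0.6 × 0.32 / (π × 0.875²) = 0.079824. Accumulating E over each segment gives final E = 1.9556.

G0 X-7.00 Y10.50 Z11.20
G1 X-5.83 Y7.67 E0.2444
G1 X-3.00 Y6.50 E0.4889
G1 X-0.17 Y7.67 E0.7333
G1 X1.00 Y10.50 E0.9778
G1 X-0.17 Y13.33 E1.2222
G1 X-3.00 Y14.50 E1.4667
G1 X-5.83 Y13.33 E1.7111
G1 X-7.00 Y10.50 E1.9556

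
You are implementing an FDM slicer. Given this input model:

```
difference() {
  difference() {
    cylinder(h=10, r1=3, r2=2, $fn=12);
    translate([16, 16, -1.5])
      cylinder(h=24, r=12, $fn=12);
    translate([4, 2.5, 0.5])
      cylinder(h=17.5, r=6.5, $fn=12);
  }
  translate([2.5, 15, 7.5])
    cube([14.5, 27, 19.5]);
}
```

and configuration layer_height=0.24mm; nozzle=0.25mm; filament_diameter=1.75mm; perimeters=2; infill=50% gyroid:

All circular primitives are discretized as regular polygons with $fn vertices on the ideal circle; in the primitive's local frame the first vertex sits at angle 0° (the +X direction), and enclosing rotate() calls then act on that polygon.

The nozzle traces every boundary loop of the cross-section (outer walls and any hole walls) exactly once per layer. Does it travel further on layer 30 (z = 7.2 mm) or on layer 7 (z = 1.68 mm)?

layer 7 (z = 1.68 mm)

Layer 30 (z = 7.2): the cone (r1=3→r2=2) has section circumradius 2.280 here — a regular 12-gon (perimeter = 2·12·2.280·sin(180°/12) = 14.16 mm); the r=12 cylinder at (16, 16) contributes a regular 12-gon of circumradius 12 (perimeter = 2·12·12.000·sin(180°/12) = 74.54 mm); the r=6.5 cylinder at (4, 2.5) contributes a regular 12-gon of circumradius 6.5 (perimeter = 2·12·6.500·sin(180°/12) = 40.38 mm); Subtracting the remaining from the first: starting from the cone, the r=12 cylinder at (16, 16) misses the remaining region (no effect); the r=6.5 cylinder at (4, 2.5) partially overlaps it — only the 14.13 mm² overlap (of its 126.75 mm²) is removed, clipping the outline — boundary = 8.03 mm; the cube at (2.5, 15) is not intersected at this z (z outside [7.5, 27]); Taking the first minus the rest: none of the subtracted shapes is present at this height, so that combined region is unchanged — boundary = 8.03 mm. So its perimeter = 8.03 mm. Layer 7 (z = 1.68): the cone (r1=3→r2=2) has section circumradius 2.832 here — a regular 12-gon (perimeter = 2·12·2.832·sin(180°/12) = 17.59 mm); the r=12 cylinder at (16, 16) contributes a regular 12-gon of circumradius 12 (perimeter = 2·12·12.000·sin(180°/12) = 74.54 mm); the cylinder at (4, 2.5): section is a regular 12-gon, circumradius r=6.5 (perimeter = 2·12·6.500·sin(180°/12) = 40.38 mm); Taking the first minus the rest: starting from the cone, the r=12 cylinder at (16, 16) misses the remaining region (no effect); the r=6.5 cylinder at (4, 2.5) partially overlaps it — only the 19.68 mm² overlap (of its 126.75 mm²) is removed, clipping the outline — boundary = 11.75 mm; the cube at (2.5, 15) is not intersected at this z (z outside [7.5, 27]); Subtracting the remaining from the first: none of the subtracted shapes is present at this height, so that combined region is unchanged — boundary = 11.75 mm. So its perimeter = 11.75 mm. Layer 7 is larger (11.75 vs 8.03 mm).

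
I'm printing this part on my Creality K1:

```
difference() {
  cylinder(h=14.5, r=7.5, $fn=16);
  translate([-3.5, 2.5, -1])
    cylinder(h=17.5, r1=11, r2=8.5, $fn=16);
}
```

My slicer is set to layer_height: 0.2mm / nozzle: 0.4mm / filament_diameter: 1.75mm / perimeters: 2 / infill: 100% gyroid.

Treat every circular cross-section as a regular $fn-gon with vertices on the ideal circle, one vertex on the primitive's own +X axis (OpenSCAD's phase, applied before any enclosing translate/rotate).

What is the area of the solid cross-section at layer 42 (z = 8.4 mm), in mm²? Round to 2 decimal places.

At z = 8.4 mm: the r=7.5 cylinder contributes a regular 16-gon of circumradius 7.5 (area = (16/2)·7.500²·sin(360°/16) = 172.21 mm²); the cone at (-3.5, 2.5) contributes a regular 16-gon of circumradius 9.657 (interpolated between r1=11 and r2=8.5 at t=0.537) (area = (16/2)·9.657²·sin(360°/16) = 285.51 mm²); After the difference (first − rest): starting from the r=7.5 cylinder (172.21 mm²), the cone at (-3.5, 2.5) partially overlaps it — only the 147.39 mm² overlap (of its 285.51 mm²) is removed, clipping the outline — area = 24.82 mm². Overall, the cross-section is a single solid region. Net area = 24.82 mm².

24.82 mm²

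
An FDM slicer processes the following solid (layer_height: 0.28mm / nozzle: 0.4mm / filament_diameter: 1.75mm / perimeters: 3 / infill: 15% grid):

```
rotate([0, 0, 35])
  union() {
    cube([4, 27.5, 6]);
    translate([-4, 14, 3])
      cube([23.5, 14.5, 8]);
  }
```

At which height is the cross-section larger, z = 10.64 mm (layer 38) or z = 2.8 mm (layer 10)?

layer 38 (z = 10.64 mm)

Layer 38 (z = 10.64): the cube does not reach this height (z outside [0, 6]); the cube at (-4, 14) (footprint 23.5×14.5) is included at this height (area 340.75 mm²); Taking the union: only the 23.5×14.5 cube at (-4, 14) is present, so the union is just that shape — area = 340.75 mm²; (rotated 35° about Z; rotation is an isometry so areas/perimeters/island counts are preserved). So its area = 340.75 mm². Layer 10 (z = 2.8): the cube is present — its section is the full 4×27.5 rectangle (area 110.00 mm²); the cube at (-4, 14) is absent (z outside [3, 11]); Combining (union): only the 4×27.5 cube is present, so the union is just that shape — area = 110.00 mm²; (whole slice rotated 35° about Z — lengths, areas and connectivity unchanged). So its area = 110.00 mm². Layer 38 is larger (340.75 vs 110.00 mm²).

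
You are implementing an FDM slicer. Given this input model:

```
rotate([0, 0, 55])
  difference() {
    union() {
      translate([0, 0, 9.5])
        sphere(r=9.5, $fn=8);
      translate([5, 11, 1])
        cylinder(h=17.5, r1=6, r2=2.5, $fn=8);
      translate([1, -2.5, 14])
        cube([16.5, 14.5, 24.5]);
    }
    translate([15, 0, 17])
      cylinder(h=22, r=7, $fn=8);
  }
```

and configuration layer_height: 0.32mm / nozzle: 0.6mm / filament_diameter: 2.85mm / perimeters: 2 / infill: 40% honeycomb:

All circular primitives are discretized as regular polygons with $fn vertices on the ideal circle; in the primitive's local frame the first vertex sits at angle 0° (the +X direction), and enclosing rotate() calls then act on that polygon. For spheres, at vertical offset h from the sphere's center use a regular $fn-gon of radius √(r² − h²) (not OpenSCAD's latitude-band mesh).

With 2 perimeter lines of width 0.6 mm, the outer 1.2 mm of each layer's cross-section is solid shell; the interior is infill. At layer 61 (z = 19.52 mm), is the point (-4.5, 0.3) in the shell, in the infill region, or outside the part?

At z = 19.52 mm: the sphere does not reach this height (|z−center|=10.020 > r=9.5); the cone at (5, 11) does not reach this height (z outside [1, 18.5]); the 16.5×14.5 cube at (1, -2.5) contributes its full rectangle; Taking the union: only the 16.5×14.5 cube at (1, -2.5) is present, so the union is just that shape — 1 connected region; the r=7 cylinder at (15, 0) contributes a regular 8-gon of circumradius 7; Subtracting the remaining from the first: starting from the result so far, the r=7 cylinder at (15, 0) partially overlaps it — only the 73.31 mm² overlap (of its 138.59 mm²) is removed, clipping the outline — 1 connected region; (whole slice rotated 55° about Z — lengths, areas and connectivity unchanged). Overall, the cross-section is a single solid region. Undo the 55° rotation: the query point maps to (-2.335, 3.858) in the un-rotated model frame. The nearest boundary edge runs (1.00, -2.50)→(1.00, 12.00); distance from the point to it = 3.34 mm. The point is not inside any of the regions above, so it lies outside the cross-section (3.34 mm from the nearest boundary).

outside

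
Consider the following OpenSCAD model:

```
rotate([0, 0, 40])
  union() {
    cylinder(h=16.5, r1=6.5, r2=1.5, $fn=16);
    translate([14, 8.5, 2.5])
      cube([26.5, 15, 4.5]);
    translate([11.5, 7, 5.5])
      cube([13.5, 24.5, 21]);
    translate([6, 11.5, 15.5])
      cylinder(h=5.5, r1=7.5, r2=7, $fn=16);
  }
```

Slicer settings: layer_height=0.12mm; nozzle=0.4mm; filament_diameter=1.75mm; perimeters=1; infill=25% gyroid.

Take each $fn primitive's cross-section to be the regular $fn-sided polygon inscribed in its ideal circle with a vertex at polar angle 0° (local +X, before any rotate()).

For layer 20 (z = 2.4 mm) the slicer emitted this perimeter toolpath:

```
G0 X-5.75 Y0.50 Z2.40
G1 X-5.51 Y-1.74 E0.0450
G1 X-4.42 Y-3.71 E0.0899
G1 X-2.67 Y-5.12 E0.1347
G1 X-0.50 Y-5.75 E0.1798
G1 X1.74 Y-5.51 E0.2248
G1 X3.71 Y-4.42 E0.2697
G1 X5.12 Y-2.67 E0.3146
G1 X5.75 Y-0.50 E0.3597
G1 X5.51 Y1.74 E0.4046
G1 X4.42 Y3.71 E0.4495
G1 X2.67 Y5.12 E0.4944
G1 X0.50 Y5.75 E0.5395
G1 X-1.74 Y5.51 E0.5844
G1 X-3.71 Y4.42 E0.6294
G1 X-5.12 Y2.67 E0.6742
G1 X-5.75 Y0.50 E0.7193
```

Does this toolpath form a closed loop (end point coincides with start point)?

yes

Start point (G0): (-5.75, 0.50). End point (last G1): the path returns to the start — closed.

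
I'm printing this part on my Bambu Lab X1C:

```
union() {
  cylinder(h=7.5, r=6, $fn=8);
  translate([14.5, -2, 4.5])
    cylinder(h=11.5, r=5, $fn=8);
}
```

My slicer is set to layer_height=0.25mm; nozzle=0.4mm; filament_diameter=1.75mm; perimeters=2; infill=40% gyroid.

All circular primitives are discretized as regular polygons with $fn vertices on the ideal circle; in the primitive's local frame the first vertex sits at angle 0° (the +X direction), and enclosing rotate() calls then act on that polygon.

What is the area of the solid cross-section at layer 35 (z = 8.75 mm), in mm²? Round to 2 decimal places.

At z = 8.75 mm: the cylinder is not intersected at this z (z outside [0, 7.5]); the r=5 cylinder at (14.5, -2) gives a regular 8-gon of circumradius 5 (constant along its height) (area = (8/2)·5.000²·sin(360°/8) = 70.71 mm²); Merging all regions: only the r=5 cylinder at (14.5, -2) is present, so the union is just that shape — area = 70.71 mm². Overall, the cross-section is a single solid region. Net area = 70.71 mm².

70.71 mm²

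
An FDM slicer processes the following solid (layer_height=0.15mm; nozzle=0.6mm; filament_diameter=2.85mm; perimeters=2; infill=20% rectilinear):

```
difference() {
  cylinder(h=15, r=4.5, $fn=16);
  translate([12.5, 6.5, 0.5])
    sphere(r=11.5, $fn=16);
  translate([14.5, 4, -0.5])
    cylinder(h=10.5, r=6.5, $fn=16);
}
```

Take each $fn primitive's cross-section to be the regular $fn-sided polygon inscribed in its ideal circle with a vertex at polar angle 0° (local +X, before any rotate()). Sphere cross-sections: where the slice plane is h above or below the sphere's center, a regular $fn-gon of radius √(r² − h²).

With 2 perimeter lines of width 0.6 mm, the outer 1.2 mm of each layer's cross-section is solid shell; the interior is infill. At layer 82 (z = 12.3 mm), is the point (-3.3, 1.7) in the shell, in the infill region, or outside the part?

At z = 12.3 mm: the cylinder: section is a regular 16-gon, circumradius r=4.5; the sphere at (12.5, 6.5) does not reach this height (|z−center|=11.800 > r=11.5); the cylinder at (14.5, 4) does not reach this height (z outside [-0.5, 10]); Subtracting the remaining from the first: none of the subtracted shapes is present at this height, so the r=4.5 cylinder is unchanged — 1 connected region. Overall, the cross-section is a single solid region. The nearest boundary edge runs (-3.18, 3.18)→(-4.16, 1.72); distance from the point to it = 0.73 mm. The point is inside the cross-section, 0.73 mm from the nearest boundary — within the 1.2 mm shell band (2 × 0.6).

shell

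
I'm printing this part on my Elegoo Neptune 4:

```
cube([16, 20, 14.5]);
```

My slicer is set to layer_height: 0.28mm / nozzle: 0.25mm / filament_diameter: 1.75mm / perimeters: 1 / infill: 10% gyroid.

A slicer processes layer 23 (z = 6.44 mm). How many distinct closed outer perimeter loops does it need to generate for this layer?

1

At z = 6.44 mm: the cube (footprint 16×20) is included at this height. The result has 1 disconnected region.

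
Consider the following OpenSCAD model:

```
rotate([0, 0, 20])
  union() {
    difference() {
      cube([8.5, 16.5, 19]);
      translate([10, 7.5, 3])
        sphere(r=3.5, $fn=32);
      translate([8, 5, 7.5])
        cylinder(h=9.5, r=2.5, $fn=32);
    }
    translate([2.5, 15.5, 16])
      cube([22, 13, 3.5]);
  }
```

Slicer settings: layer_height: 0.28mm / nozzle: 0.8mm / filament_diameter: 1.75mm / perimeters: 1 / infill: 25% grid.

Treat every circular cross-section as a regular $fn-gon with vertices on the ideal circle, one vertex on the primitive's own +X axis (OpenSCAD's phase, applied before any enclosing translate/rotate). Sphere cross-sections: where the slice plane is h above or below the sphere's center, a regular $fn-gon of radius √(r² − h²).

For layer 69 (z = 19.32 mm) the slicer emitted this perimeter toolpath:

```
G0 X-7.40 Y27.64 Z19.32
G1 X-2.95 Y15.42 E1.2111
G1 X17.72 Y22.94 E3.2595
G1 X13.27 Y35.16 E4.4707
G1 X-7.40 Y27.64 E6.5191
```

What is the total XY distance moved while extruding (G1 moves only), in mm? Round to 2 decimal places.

70.00 mm

Sum the Euclidean lengths of each G1 segment: total = 70.00 mm.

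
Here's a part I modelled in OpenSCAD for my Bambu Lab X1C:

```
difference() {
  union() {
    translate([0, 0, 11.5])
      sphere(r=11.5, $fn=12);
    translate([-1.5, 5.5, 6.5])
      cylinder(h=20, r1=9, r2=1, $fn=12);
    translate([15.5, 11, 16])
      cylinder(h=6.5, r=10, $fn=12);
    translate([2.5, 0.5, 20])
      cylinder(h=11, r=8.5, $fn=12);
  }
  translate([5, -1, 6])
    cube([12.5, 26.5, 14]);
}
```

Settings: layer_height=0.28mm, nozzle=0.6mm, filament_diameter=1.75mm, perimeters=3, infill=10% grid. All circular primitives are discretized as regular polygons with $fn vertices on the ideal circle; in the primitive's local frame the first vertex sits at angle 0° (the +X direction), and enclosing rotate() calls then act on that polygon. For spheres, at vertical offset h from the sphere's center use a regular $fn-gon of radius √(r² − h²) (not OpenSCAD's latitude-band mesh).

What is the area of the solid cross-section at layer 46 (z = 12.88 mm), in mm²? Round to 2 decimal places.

345.63 mm²

At z = 12.88 mm: the r=11.5 sphere contributes a regular 12-gon of circumradius √(11.5²−1.38²) = 11.417 (area = (12/2)·11.417²·sin(360°/12) = 391.04 mm²); the cone at (-1.5, 5.5) (r1=9→r2=1) has section circumradius 6.448 here — a regular 12-gon (area = (12/2)·6.448²·sin(360°/12) = 124.73 mm²); the cylinder at (15.5, 11) does not reach this height (z outside [16, 22.5]); the cylinder at (2.5, 0.5) is not intersected at this z (z outside [20, 31]); Combining (union): the regions partially overlap — summed areas 515.77 mm² minus the doubly-counted overlap 119.83 mm² gives 395.94 mm² — area = 395.94 mm²; the cube at (5, -1) is present — its section is the full 12.5×26.5 rectangle (area 331.25 mm²); After the difference (first − rest): starting from that combined region (395.94 mm²), the 12.5×26.5 cube at (5, -1) partially overlaps it — only the 50.31 mm² overlap (of its 331.25 mm²) is removed, clipping the outline — area = 345.63 mm². Overall, the cross-section is a single solid region. Net area = 345.63 mm².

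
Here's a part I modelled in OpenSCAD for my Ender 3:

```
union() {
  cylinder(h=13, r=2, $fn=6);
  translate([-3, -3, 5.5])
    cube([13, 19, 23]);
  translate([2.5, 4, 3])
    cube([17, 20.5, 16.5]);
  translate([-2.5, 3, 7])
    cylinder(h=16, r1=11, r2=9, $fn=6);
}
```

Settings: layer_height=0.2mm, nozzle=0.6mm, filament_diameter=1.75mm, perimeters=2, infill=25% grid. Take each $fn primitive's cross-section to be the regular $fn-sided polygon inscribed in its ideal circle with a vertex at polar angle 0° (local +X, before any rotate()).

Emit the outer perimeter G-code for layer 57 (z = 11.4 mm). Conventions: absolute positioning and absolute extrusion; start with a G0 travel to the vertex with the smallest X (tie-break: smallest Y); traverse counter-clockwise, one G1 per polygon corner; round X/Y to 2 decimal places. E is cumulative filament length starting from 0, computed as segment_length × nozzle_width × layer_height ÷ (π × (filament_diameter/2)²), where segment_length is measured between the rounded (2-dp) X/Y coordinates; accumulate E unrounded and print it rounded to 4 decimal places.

At z = 11.4 mm: the cylinder: section is a regular 6-gon, circumradius r=2; the cube at (-3, -3) (footprint 13×19) is included at this height; the cube at (2.5, 4) (footprint 17×20.5) is included at this height; the cone at (-2.5, 3) contributes a regular 6-gon of circumradius 10.450 (interpolated between r1=11 and r2=9 at t=0.275); Taking the union: the regions partially overlap (shared area 231.15 mm²), so overlapping operands fuse into one piece — 1 connected region. The outline is a single polygon with 13 vertices. Extrusion per mm of travel: 0.6 × 0.2 / (π × 0.875²) = 0.049890. Accumulating E over each segment gives final E = 5.8402.

G0 X-12.95 Y3.00 Z11.40
G1 X-7.73 Y-6.05 E0.5212
G1 X2.73 Y-6.05 E1.0431
G1 X4.49 Y-3.00 E1.2188
G1 X10.00 Y-3.00 E1.4937
G1 X10.00 Y4.00 E1.8429
G1 X19.50 Y4.00 E2.3168
G1 X19.50 Y24.50 E3.3396
G1 X2.50 Y24.50 E4.1877
G1 X2.50 Y16.00 E4.6118
G1 X-3.00 Y16.00 E4.8862
G1 X-3.00 Y12.05 E5.0833
G1 X-7.72 Y12.05 E5.3187
G1 X-12.95 Y3.00 E5.8402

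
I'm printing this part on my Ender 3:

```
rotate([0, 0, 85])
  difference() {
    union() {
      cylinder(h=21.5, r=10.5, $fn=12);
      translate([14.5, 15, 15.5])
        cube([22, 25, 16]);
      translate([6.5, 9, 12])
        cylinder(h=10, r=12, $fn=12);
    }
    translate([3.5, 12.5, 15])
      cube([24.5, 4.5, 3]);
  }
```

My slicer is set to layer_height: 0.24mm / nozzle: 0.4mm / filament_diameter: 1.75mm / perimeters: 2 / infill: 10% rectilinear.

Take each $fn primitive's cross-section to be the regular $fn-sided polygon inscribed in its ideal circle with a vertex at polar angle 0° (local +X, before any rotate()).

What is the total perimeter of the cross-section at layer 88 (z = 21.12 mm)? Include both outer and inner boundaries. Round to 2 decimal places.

179.32 mm

At z = 21.12 mm: the r=10.5 cylinder gives a regular 12-gon of circumradius 10.5 (constant along its height) (perimeter = 2·12·10.500·sin(180°/12) = 65.22 mm); the cube at (14.5, 15) (footprint 22×25) is included at this height (perimeter 94.00 mm); the r=12 cylinder at (6.5, 9) gives a regular 12-gon of circumradius 12 (constant along its height) (perimeter = 2·12·12.000·sin(180°/12) = 74.54 mm); Merging all regions: the regions partially overlap (shared area 148.55 mm²), so the edge portions inside another operand are dropped and the merged outline is re-measured after clipping — boundary = 179.32 mm; the cube at (3.5, 12.5) is not intersected at this z (z outside [15, 18]); Taking the first minus the rest: none of the subtracted shapes is present at this height, so the result so far is unchanged — boundary = 179.32 mm; (whole slice rotated 85° about Z — lengths, areas and connectivity unchanged). Overall, the cross-section is a single solid region. Total boundary length (outer) = 179.32 mm.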